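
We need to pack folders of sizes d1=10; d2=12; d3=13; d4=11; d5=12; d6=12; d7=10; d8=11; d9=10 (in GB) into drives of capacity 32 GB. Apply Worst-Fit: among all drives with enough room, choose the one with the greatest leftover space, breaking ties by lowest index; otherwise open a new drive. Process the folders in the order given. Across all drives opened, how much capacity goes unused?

27

drive 1: place d1 (10 GB), 22 GB left
drive 1: place d2 (12 GB), 10 GB left
drive 2: place d3 (13 GB), 19 GB left
drive 2: place d4 (11 GB), 8 GB left
drive 3: place d5 (12 GB), 20 GB left
drive 3: place d6 (12 GB), 8 GB left
drive 1: place d7 (10 GB), 0 GB left
drive 4: place d8 (11 GB), 21 GB left
drive 4: place d9 (10 GB), 11 GB left
4 drives × 32 GB = 128 GB; used 101 GB; unused 27 GB.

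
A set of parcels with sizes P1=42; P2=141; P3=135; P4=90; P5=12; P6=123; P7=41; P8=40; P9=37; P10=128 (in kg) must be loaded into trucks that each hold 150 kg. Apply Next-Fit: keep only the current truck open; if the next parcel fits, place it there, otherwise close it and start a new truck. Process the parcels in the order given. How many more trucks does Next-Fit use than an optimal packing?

Next-Fit: [42] [141] [135] [90,12] [123] [41,40,37] [128] → 7 trucks.
Total size 789 kg; any packing needs at least ⌈789/150⌉ = 6 trucks.
An optimal packing achieves that bound: [141] [135,12] [128] [123] [90,42] [41,40,37] → 6 trucks.
Excess: 7 − 6 = 1.

1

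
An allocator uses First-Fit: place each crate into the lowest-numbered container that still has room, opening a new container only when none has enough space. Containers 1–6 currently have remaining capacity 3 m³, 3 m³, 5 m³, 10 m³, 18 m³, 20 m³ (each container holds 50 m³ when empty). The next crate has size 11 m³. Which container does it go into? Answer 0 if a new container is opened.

Containers with room: container 5 (18 m³), container 6 (20 m³).
The first with room is container 5.

5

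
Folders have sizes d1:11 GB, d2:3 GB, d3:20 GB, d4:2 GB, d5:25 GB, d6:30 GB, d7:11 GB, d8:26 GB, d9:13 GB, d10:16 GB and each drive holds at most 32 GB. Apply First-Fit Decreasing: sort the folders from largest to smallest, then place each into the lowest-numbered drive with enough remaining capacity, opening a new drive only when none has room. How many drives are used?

Sorted descending: 30, 26, 25, 20, 16, 13, 11, 11, 3, 2.
drive 1: place 30 GB, 2 GB left
drive 2: place 26 GB, 6 GB left
drive 3: place 25 GB, 7 GB left
drive 4: place 20 GB, 12 GB left
drive 5: place 16 GB, 16 GB left
drive 5: place 13 GB, 3 GB left
drive 4: place 11 GB, 1 GB left
drive 6: place 11 GB, 21 GB left
drive 2: place 3 GB, 3 GB left
drive 1: place 2 GB, 0 GB left

6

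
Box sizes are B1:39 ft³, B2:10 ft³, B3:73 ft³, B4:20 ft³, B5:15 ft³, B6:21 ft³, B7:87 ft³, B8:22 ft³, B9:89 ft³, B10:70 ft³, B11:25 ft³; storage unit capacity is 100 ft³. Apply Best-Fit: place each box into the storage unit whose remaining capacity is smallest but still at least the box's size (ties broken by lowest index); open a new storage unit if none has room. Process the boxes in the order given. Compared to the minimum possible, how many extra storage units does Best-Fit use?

Best-Fit: [39,10,15,21] [73,20] [87] [22,70] [89] [25] → 6 storage units.
Total size 471 ft³; any packing needs at least ⌈471/100⌉ = 5 storage units.
An optimal packing achieves that bound: [89,10] [87] [73,25] [70,22] [39,21,20,15] → 5 storage units.
Excess: 6 − 5 = 1.

1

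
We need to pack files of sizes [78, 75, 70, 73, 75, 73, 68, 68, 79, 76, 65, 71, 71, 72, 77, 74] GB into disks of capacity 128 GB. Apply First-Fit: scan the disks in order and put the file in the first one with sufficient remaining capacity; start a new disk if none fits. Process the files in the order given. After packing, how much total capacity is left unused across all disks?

883

disk 1: place 78 GB, 50 GB left
disk 2: place 75 GB, 53 GB left
disk 3: place 70 GB, 58 GB left
disk 4: place 73 GB, 55 GB left
disk 5: place 75 GB, 53 GB left
disk 6: place 73 GB, 55 GB left
disk 7: place 68 GB, 60 GB left
disk 8: place 68 GB, 60 GB left
disk 9: place 79 GB, 49 GB left
disk 10: place 76 GB, 52 GB left
disk 11: place 65 GB, 63 GB left
disk 12: place 71 GB, 57 GB left
disk 13: place 71 GB, 57 GB left
disk 14: place 72 GB, 56 GB left
disk 15: place 77 GB, 51 GB left
disk 16: place 74 GB, 54 GB left
16 disks × 128 GB = 2048 GB; used 1165 GB; unused 883 GB.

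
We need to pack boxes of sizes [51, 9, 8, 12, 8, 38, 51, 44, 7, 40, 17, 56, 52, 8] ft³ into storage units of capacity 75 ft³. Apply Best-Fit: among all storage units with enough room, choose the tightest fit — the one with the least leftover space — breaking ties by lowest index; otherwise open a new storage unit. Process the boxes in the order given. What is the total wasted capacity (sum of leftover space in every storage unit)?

Put 51 ft³ in storage unit 1; 24 ft³ remain.
Put 9 ft³ in storage unit 1; 15 ft³ remain.
Put 8 ft³ in storage unit 1; 7 ft³ remain.
Put 12 ft³ in storage unit 2; 63 ft³ remain.
Put 8 ft³ in storage unit 2; 55 ft³ remain.
Put 38 ft³ in storage unit 2; 17 ft³ remain.
Put 51 ft³ in storage unit 3; 24 ft³ remain.
Put 44 ft³ in storage unit 4; 31 ft³ remain.
Put 7 ft³ in storage unit 1; 0 ft³ remain.
Put 40 ft³ in storage unit 5; 35 ft³ remain.
Put 17 ft³ in storage unit 2; 0 ft³ remain.
Put 56 ft³ in storage unit 6; 19 ft³ remain.
Put 52 ft³ in storage unit 7; 23 ft³ remain.
Put 8 ft³ in storage unit 6; 11 ft³ remain.
7 storage units × 75 ft³ = 525 ft³; used 401 ft³; unused 124 ft³.

124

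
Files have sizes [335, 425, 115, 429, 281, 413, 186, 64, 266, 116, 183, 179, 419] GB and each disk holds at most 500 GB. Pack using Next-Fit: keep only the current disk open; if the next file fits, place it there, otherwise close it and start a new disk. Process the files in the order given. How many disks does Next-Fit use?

10

335 GB → disk 1 (remaining 165 GB)
425 GB → disk 2 (remaining 75 GB)
115 GB → disk 3 (remaining 385 GB)
429 GB → disk 4 (remaining 71 GB)
281 GB → disk 5 (remaining 219 GB)
413 GB → disk 6 (remaining 87 GB)
186 GB → disk 7 (remaining 314 GB)
64 GB → disk 7 (remaining 250 GB)
266 GB → disk 8 (remaining 234 GB)
116 GB → disk 8 (remaining 118 GB)
183 GB → disk 9 (remaining 317 GB)
179 GB → disk 9 (remaining 138 GB)
419 GB → disk 10 (remaining 81 GB)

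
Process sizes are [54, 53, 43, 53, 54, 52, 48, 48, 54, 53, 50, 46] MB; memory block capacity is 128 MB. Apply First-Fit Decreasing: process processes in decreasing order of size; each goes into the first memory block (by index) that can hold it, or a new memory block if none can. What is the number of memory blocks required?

6

Sorted descending: 54, 54, 54, 53, 53, 53, 52, 50, 48, 48, 46, 43.
Put 54 MB in memory block 1; 74 MB remain.
Put 54 MB in memory block 1; 20 MB remain.
Put 54 MB in memory block 2; 74 MB remain.
Put 53 MB in memory block 2; 21 MB remain.
Put 53 MB in memory block 3; 75 MB remain.
Put 53 MB in memory block 3; 22 MB remain.
Put 52 MB in memory block 4; 76 MB remain.
Put 50 MB in memory block 4; 26 MB remain.
Put 48 MB in memory block 5; 80 MB remain.
Put 48 MB in memory block 5; 32 MB remain.
Put 46 MB in memory block 6; 82 MB remain.
Put 43 MB in memory block 6; 39 MB remain.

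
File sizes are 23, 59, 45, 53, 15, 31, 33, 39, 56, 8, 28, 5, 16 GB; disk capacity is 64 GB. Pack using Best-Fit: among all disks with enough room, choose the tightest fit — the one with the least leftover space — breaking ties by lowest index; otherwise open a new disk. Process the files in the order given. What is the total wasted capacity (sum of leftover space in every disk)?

Put 23 GB in disk 1; 41 GB remain.
Put 59 GB in disk 2; 5 GB remain.
Put 45 GB in disk 3; 19 GB remain.
Put 53 GB in disk 4; 11 GB remain.
Put 15 GB in disk 3; 4 GB remain.
Put 31 GB in disk 1; 10 GB remain.
Put 33 GB in disk 5; 31 GB remain.
Put 39 GB in disk 6; 25 GB remain.
Put 56 GB in disk 7; 8 GB remain.
Put 8 GB in disk 7; 0 GB remain.
Put 28 GB in disk 5; 3 GB remain.
Put 5 GB in disk 2; 0 GB remain.
Put 16 GB in disk 6; 9 GB remain.
7 disks × 64 GB = 448 GB; used 411 GB; unused 37 GB.

37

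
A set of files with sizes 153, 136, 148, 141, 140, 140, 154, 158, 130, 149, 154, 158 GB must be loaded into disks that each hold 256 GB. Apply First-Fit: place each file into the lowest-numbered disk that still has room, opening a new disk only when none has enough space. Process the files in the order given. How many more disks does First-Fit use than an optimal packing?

First-Fit: [153] [136] [148] [141] [140] [140] [154] [158] [130] [149] [154] [158] → 12 disks.
12 files exceed 128 GB (half the capacity), and no two of those can share a disk, so at least 12 disks are needed.
So 12 is already optimal.

0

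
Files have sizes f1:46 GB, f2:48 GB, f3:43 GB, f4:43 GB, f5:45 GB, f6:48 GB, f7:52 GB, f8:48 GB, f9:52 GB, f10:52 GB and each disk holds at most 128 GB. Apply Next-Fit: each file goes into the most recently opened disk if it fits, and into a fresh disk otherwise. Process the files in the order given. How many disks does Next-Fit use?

disk 1: place f1 (46 GB), 82 GB left
disk 1: place f2 (48 GB), 34 GB left
disk 2: place f3 (43 GB), 85 GB left
disk 2: place f4 (43 GB), 42 GB left
disk 3: place f5 (45 GB), 83 GB left
disk 3: place f6 (48 GB), 35 GB left
disk 4: place f7 (52 GB), 76 GB left
disk 4: place f8 (48 GB), 28 GB left
disk 5: place f9 (52 GB), 76 GB left
disk 5: place f10 (52 GB), 24 GB left
Final disks: [46,48] [43,43] [45,48] [52,48] [52,52].

5 disks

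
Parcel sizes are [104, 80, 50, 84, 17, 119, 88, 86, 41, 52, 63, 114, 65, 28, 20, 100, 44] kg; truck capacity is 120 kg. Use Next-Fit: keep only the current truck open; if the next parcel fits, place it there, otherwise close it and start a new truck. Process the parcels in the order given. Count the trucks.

truck 1: place 104 kg, 16 kg left
truck 2: place 80 kg, 40 kg left
truck 3: place 50 kg, 70 kg left
truck 4: place 84 kg, 36 kg left
truck 4: place 17 kg, 19 kg left
truck 5: place 119 kg, 1 kg left
truck 6: place 88 kg, 32 kg left
truck 7: place 86 kg, 34 kg left
truck 8: place 41 kg, 79 kg left
truck 8: place 52 kg, 27 kg left
truck 9: place 63 kg, 57 kg left
truck 10: place 114 kg, 6 kg left
truck 11: place 65 kg, 55 kg left
truck 11: place 28 kg, 27 kg left
truck 11: place 20 kg, 7 kg left
truck 12: place 100 kg, 20 kg left
truck 13: place 44 kg, 76 kg left

13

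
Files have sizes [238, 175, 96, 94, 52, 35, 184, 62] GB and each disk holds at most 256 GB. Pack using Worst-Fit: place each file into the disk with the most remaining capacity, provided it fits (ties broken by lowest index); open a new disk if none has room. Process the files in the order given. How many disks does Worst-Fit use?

Put 238 GB in disk 1; 18 GB remain.
Put 175 GB in disk 2; 81 GB remain.
Put 96 GB in disk 3; 160 GB remain.
Put 94 GB in disk 3; 66 GB remain.
Put 52 GB in disk 2; 29 GB remain.
Put 35 GB in disk 3; 31 GB remain.
Put 184 GB in disk 4; 72 GB remain.
Put 62 GB in disk 4; 10 GB remain.

4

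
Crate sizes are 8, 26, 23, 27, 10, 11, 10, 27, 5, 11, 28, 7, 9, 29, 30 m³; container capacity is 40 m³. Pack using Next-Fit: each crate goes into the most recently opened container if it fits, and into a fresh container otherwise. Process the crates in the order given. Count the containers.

container 1: place 8 m³, 32 m³ left
container 1: place 26 m³, 6 m³ left
container 2: place 23 m³, 17 m³ left
container 3: place 27 m³, 13 m³ left
container 3: place 10 m³, 3 m³ left
container 4: place 11 m³, 29 m³ left
container 4: place 10 m³, 19 m³ left
container 5: place 27 m³, 13 m³ left
container 5: place 5 m³, 8 m³ left
container 6: place 11 m³, 29 m³ left
container 6: place 28 m³, 1 m³ left
container 7: place 7 m³, 33 m³ left
container 7: place 9 m³, 24 m³ left
container 8: place 29 m³, 11 m³ left
container 9: place 30 m³, 10 m³ left
Final containers: [8,26] [23] [27,10] [11,10] [27,5] [11,28] [7,9] [29] [30].

9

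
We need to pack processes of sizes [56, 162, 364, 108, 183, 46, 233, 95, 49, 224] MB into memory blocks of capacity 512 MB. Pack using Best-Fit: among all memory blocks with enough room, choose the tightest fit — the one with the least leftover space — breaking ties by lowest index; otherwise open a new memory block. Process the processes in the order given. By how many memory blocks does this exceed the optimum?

1

Best-Fit: [56,162,183,46,49] [364,108] [233,95] [224] → 4 memory blocks.
Total size 1520 MB; any packing needs at least ⌈1520/512⌉ = 3 memory blocks.
An optimal packing achieves that bound: [364,95,49] [233,224,46] [183,162,108,56] → 3 memory blocks.
Excess: 4 − 3 = 1.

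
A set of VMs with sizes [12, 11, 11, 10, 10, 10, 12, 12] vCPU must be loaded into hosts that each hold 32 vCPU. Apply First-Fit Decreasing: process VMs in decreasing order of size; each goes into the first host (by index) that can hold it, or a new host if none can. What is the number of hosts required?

Sorted descending: 12, 12, 12, 11, 11, 10, 10, 10.
12 vCPU → host 1 (remaining 20 vCPU)
12 vCPU → host 1 (remaining 8 vCPU)
12 vCPU → host 2 (remaining 20 vCPU)
11 vCPU → host 2 (remaining 9 vCPU)
11 vCPU → host 3 (remaining 21 vCPU)
10 vCPU → host 3 (remaining 11 vCPU)
10 vCPU → host 3 (remaining 1 vCPU)
10 vCPU → host 4 (remaining 22 vCPU)

4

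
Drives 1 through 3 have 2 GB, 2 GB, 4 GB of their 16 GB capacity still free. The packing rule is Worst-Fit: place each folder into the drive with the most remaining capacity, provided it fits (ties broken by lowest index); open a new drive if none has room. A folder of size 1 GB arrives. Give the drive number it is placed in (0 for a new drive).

Drives with room: drive 1 (2 GB), drive 2 (2 GB), drive 3 (4 GB).
Most room is drive 3 with 4 GB free.

3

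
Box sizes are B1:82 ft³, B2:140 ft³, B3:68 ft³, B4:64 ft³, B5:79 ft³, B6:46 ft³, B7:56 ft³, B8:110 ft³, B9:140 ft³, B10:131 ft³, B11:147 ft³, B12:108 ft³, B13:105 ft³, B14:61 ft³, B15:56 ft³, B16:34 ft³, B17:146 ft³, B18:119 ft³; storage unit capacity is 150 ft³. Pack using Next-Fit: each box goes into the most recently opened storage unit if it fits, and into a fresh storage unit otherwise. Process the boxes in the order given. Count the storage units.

storage unit 1: place B1 (82 ft³), 68 ft³ left
storage unit 2: place B2 (140 ft³), 10 ft³ left
storage unit 3: place B3 (68 ft³), 82 ft³ left
storage unit 3: place B4 (64 ft³), 18 ft³ left
storage unit 4: place B5 (79 ft³), 71 ft³ left
storage unit 4: place B6 (46 ft³), 25 ft³ left
storage unit 5: place B7 (56 ft³), 94 ft³ left
storage unit 6: place B8 (110 ft³), 40 ft³ left
storage unit 7: place B9 (140 ft³), 10 ft³ left
storage unit 8: place B10 (131 ft³), 19 ft³ left
storage unit 9: place B11 (147 ft³), 3 ft³ left
storage unit 10: place B12 (108 ft³), 42 ft³ left
storage unit 11: place B13 (105 ft³), 45 ft³ left
storage unit 12: place B14 (61 ft³), 89 ft³ left
storage unit 12: place B15 (56 ft³), 33 ft³ left
storage unit 13: place B16 (34 ft³), 116 ft³ left
storage unit 14: place B17 (146 ft³), 4 ft³ left
storage unit 15: place B18 (119 ft³), 31 ft³ left
Final storage units: [82] [140] [68,64] [79,46] [56] [110] [140] [131] [147] [108] [105] [61,56] [34] [146] [119].

15 storage units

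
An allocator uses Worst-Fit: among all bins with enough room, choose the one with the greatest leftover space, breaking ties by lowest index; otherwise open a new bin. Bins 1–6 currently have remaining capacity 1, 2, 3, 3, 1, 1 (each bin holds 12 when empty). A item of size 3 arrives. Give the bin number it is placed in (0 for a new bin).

3

Bins with room: bin 3 (3), bin 4 (3).
Most room is bin 3 with 3 free.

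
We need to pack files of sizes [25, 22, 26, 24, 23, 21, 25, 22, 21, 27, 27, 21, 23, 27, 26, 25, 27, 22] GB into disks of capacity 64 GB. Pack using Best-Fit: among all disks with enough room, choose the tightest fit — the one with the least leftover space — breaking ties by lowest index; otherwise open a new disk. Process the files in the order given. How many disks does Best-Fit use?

9 disks

Put 25 GB in disk 1; 39 GB remain.
Put 22 GB in disk 1; 17 GB remain.
Put 26 GB in disk 2; 38 GB remain.
Put 24 GB in disk 2; 14 GB remain.
Put 23 GB in disk 3; 41 GB remain.
Put 21 GB in disk 3; 20 GB remain.
Put 25 GB in disk 4; 39 GB remain.
Put 22 GB in disk 4; 17 GB remain.
Put 21 GB in disk 5; 43 GB remain.
Put 27 GB in disk 5; 16 GB remain.
Put 27 GB in disk 6; 37 GB remain.
Put 21 GB in disk 6; 16 GB remain.
Put 23 GB in disk 7; 41 GB remain.
Put 27 GB in disk 7; 14 GB remain.
Put 26 GB in disk 8; 38 GB remain.
Put 25 GB in disk 8; 13 GB remain.
Put 27 GB in disk 9; 37 GB remain.
Put 22 GB in disk 9; 15 GB remain.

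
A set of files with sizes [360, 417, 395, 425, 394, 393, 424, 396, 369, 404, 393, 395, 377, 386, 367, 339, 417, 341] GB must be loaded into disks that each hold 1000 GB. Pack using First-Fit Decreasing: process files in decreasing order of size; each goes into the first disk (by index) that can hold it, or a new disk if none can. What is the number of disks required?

9

Sorted descending: 425, 424, 417, 417, 404, 396, 395, 395, 394, 393, 393, 386, 377, 369, 367, 360, 341, 339.
Put 425 GB in disk 1; 575 GB remain.
Put 424 GB in disk 1; 151 GB remain.
Put 417 GB in disk 2; 583 GB remain.
Put 417 GB in disk 2; 166 GB remain.
Put 404 GB in disk 3; 596 GB remain.
Put 396 GB in disk 3; 200 GB remain.
Put 395 GB in disk 4; 605 GB remain.
Put 395 GB in disk 4; 210 GB remain.
Put 394 GB in disk 5; 606 GB remain.
Put 393 GB in disk 5; 213 GB remain.
Put 393 GB in disk 6; 607 GB remain.
Put 386 GB in disk 6; 221 GB remain.
Put 377 GB in disk 7; 623 GB remain.
Put 369 GB in disk 7; 254 GB remain.
Put 367 GB in disk 8; 633 GB remain.
Put 360 GB in disk 8; 273 GB remain.
Put 341 GB in disk 9; 659 GB remain.
Put 339 GB in disk 9; 320 GB remain.
Final disks: [425,424] [417,417] [404,396] [395,395] [394,393] [393,386] [377,369] [367,360] [341,339].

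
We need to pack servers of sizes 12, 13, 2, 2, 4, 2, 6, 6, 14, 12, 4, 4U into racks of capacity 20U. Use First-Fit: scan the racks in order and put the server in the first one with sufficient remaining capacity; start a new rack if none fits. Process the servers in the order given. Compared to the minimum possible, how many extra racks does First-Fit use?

0

First-Fit: [12,2,2,4] [13,2,4] [6,6,4] [14] [12] → 5 racks.
Total size 81U; any packing needs at least ⌈81/20⌉ = 5 racks.
So 5 is already optimal.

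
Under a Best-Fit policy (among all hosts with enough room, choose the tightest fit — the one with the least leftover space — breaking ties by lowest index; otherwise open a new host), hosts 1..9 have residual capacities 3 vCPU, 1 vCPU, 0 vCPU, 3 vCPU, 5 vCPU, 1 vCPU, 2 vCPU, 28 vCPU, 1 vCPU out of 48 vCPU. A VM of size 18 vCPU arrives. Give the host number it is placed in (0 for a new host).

Hosts with room: host 8 (28 vCPU).
Tightest fit is host 8 with 28 vCPU free.

8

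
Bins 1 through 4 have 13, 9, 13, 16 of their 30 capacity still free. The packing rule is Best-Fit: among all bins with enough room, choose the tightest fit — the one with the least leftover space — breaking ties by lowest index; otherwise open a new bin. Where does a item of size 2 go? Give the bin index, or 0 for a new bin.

2

Bins with room: bin 1 (13), bin 2 (9), bin 3 (13), bin 4 (16).
Tightest fit is bin 2 with 9 free.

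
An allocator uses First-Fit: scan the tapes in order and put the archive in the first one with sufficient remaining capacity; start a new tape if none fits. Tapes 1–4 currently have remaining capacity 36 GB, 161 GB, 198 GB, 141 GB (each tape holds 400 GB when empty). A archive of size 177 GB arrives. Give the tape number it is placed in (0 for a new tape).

3

Tapes with room: tape 3 (198 GB).
The first with room is tape 3.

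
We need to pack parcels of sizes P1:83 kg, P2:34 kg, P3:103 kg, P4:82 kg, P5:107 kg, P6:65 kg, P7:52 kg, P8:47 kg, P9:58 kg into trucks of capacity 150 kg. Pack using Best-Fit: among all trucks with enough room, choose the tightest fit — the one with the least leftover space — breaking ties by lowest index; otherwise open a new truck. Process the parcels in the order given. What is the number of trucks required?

Put P1 (83 kg) in truck 1; 67 kg remain.
Put P2 (34 kg) in truck 1; 33 kg remain.
Put P3 (103 kg) in truck 2; 47 kg remain.
Put P4 (82 kg) in truck 3; 68 kg remain.
Put P5 (107 kg) in truck 4; 43 kg remain.
Put P6 (65 kg) in truck 3; 3 kg remain.
Put P7 (52 kg) in truck 5; 98 kg remain.
Put P8 (47 kg) in truck 2; 0 kg remain.
Put P9 (58 kg) in truck 5; 40 kg remain.

5 trucks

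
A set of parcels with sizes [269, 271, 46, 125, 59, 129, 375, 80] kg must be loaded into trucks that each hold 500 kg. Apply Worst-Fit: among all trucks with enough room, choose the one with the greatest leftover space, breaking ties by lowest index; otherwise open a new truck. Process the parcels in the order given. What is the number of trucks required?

4 trucks

269 kg → truck 1 (remaining 231 kg)
271 kg → truck 2 (remaining 229 kg)
46 kg → truck 1 (remaining 185 kg)
125 kg → truck 2 (remaining 104 kg)
59 kg → truck 1 (remaining 126 kg)
129 kg → truck 3 (remaining 371 kg)
375 kg → truck 4 (remaining 125 kg)
80 kg → truck 3 (remaining 291 kg)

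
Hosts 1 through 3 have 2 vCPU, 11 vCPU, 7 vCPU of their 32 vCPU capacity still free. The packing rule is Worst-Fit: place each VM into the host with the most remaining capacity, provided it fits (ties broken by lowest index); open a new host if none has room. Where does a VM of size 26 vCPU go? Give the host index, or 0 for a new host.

No host has ≥ 26 vCPU free, so a new host is opened.

0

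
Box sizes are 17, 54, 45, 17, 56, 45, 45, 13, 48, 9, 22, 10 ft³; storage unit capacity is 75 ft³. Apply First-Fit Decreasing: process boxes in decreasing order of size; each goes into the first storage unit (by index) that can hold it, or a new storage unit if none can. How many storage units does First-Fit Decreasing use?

Sorted descending: 56, 54, 48, 45, 45, 45, 22, 17, 17, 13, 10, 9.
storage unit 1: place 56 ft³, 19 ft³ left
storage unit 2: place 54 ft³, 21 ft³ left
storage unit 3: place 48 ft³, 27 ft³ left
storage unit 4: place 45 ft³, 30 ft³ left
storage unit 5: place 45 ft³, 30 ft³ left
storage unit 6: place 45 ft³, 30 ft³ left
storage unit 3: place 22 ft³, 5 ft³ left
storage unit 1: place 17 ft³, 2 ft³ left
storage unit 2: place 17 ft³, 4 ft³ left
storage unit 4: place 13 ft³, 17 ft³ left
storage unit 4: place 10 ft³, 7 ft³ left
storage unit 5: place 9 ft³, 21 ft³ left
Final storage units: [56,17] [54,17] [48,22] [45,13,10] [45,9] [45].

6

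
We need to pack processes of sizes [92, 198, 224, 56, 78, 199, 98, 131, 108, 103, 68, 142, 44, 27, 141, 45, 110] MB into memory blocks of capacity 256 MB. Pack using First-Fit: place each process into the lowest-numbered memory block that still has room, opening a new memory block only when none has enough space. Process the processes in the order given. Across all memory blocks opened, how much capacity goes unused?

184

memory block 1: place 92 MB, 164 MB left
memory block 2: place 198 MB, 58 MB left
memory block 3: place 224 MB, 32 MB left
memory block 1: place 56 MB, 108 MB left
memory block 1: place 78 MB, 30 MB left
memory block 4: place 199 MB, 57 MB left
memory block 5: place 98 MB, 158 MB left
memory block 5: place 131 MB, 27 MB left
memory block 6: place 108 MB, 148 MB left
memory block 6: place 103 MB, 45 MB left
memory block 7: place 68 MB, 188 MB left
memory block 7: place 142 MB, 46 MB left
memory block 2: place 44 MB, 14 MB left
memory block 1: place 27 MB, 3 MB left
memory block 8: place 141 MB, 115 MB left
memory block 4: place 45 MB, 12 MB left
memory block 8: place 110 MB, 5 MB left
8 memory blocks × 256 MB = 2048 MB; used 1864 MB; unused 184 MB.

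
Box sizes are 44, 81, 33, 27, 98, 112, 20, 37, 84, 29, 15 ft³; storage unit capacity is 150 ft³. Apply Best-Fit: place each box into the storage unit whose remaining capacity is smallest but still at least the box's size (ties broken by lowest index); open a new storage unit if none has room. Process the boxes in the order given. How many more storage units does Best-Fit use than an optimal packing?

Best-Fit: [44,81,20] [33,27,84] [98,29,15] [112,37] → 4 storage units.
Total size 580 ft³; any packing needs at least ⌈580/150⌉ = 4 storage units.
So 4 is already optimal.

0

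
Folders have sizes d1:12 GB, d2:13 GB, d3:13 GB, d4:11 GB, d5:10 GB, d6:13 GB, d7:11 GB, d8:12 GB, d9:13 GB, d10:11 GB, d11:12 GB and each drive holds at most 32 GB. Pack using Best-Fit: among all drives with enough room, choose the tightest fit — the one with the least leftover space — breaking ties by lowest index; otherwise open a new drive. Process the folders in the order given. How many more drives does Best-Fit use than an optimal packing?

1

Best-Fit: [12,13] [13,11] [10,13] [11,12] [13,11] [12] → 6 drives.
Total size 131 GB; any packing needs at least ⌈131/32⌉ = 5 drives.
An optimal packing achieves that bound: [13,13] [13,13] [12,12] [12,11] [11,11,10] → 5 drives.
Excess: 6 − 5 = 1.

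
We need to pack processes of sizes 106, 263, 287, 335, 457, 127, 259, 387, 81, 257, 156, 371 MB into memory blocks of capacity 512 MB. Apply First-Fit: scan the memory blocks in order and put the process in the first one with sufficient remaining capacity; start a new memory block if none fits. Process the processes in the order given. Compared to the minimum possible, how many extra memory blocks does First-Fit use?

0

First-Fit: [106,263,127] [287,81] [335,156] [457] [259] [387] [257] [371] → 8 memory blocks.
8 processes exceed 256 MB (half the capacity), and no two of those can share a memory block, so at least 8 memory blocks are needed.
So 8 is already optimal.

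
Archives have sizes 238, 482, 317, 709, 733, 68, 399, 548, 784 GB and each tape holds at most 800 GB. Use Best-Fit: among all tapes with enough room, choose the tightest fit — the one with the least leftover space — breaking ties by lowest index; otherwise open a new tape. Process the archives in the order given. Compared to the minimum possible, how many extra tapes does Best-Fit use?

0

Best-Fit: [238,482,68] [317,399] [709] [733] [548] [784] → 6 tapes.
Total size 4278 GB; any packing needs at least ⌈4278/800⌉ = 6 tapes.
So 6 is already optimal.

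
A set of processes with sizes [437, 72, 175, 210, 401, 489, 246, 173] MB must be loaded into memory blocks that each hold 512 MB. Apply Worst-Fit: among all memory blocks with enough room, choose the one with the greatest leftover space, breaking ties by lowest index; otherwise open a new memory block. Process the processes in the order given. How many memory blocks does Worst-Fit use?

memory block 1: place 437 MB, 75 MB left
memory block 1: place 72 MB, 3 MB left
memory block 2: place 175 MB, 337 MB left
memory block 2: place 210 MB, 127 MB left
memory block 3: place 401 MB, 111 MB left
memory block 4: place 489 MB, 23 MB left
memory block 5: place 246 MB, 266 MB left
memory block 5: place 173 MB, 93 MB left
Final memory blocks: [437,72] [175,210] [401] [489] [246,173].

5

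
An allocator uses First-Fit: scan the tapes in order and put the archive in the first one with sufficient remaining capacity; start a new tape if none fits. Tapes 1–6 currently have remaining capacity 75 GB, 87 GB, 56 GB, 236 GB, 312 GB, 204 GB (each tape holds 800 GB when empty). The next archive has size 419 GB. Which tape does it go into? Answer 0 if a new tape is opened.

No tape has ≥ 419 GB free, so a new tape is opened.

0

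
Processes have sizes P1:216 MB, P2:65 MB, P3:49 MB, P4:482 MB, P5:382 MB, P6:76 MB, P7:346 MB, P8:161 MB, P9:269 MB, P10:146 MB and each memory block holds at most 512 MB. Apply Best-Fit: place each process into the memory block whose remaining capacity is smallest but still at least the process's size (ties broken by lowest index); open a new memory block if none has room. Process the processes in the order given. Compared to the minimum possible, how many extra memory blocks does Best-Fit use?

0

Best-Fit: [216,65,49,146] [482] [382,76] [346,161] [269] → 5 memory blocks.
Total size 2192 MB; any packing needs at least ⌈2192/512⌉ = 5 memory blocks.
So 5 is already optimal.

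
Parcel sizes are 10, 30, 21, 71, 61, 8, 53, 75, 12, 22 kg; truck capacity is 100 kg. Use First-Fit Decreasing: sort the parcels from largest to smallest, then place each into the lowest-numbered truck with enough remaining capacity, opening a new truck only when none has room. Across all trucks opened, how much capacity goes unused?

37

Sorted descending: 75, 71, 61, 53, 30, 22, 21, 12, 10, 8.
truck 1: place 75 kg, 25 kg left
truck 2: place 71 kg, 29 kg left
truck 3: place 61 kg, 39 kg left
truck 4: place 53 kg, 47 kg left
truck 3: place 30 kg, 9 kg left
truck 1: place 22 kg, 3 kg left
truck 2: place 21 kg, 8 kg left
truck 4: place 12 kg, 35 kg left
truck 4: place 10 kg, 25 kg left
truck 2: place 8 kg, 0 kg left
4 trucks × 100 kg = 400 kg; used 363 kg; unused 37 kg.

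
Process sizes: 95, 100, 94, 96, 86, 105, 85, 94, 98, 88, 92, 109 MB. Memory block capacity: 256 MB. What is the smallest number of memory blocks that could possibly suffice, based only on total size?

Total size = 95 + 100 + 94 + 96 + 86 + 105 + 85 + 94 + 98 + 88 + 92 + 109 = 1142 MB.
⌈1142 / 256⌉ = 5.

5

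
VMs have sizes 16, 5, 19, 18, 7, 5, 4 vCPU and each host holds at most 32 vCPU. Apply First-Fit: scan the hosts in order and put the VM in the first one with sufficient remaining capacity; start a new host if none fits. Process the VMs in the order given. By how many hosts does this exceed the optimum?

0

First-Fit: [16,5,7,4] [19,5] [18] → 3 hosts.
Total size 74 vCPU; any packing needs at least ⌈74/32⌉ = 3 hosts.
So 3 is already optimal.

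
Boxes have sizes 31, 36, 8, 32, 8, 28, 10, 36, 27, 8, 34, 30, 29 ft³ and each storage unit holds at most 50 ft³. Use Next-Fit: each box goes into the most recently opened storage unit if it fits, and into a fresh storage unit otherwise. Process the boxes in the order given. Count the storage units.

9 storage units

storage unit 1: place 31 ft³, 19 ft³ left
storage unit 2: place 36 ft³, 14 ft³ left
storage unit 2: place 8 ft³, 6 ft³ left
storage unit 3: place 32 ft³, 18 ft³ left
storage unit 3: place 8 ft³, 10 ft³ left
storage unit 4: place 28 ft³, 22 ft³ left
storage unit 4: place 10 ft³, 12 ft³ left
storage unit 5: place 36 ft³, 14 ft³ left
storage unit 6: place 27 ft³, 23 ft³ left
storage unit 6: place 8 ft³, 15 ft³ left
storage unit 7: place 34 ft³, 16 ft³ left
storage unit 8: place 30 ft³, 20 ft³ left
storage unit 9: place 29 ft³, 21 ft³ left
Final storage units: [31] [36,8] [32,8] [28,10] [36] [27,8] [34] [30] [29].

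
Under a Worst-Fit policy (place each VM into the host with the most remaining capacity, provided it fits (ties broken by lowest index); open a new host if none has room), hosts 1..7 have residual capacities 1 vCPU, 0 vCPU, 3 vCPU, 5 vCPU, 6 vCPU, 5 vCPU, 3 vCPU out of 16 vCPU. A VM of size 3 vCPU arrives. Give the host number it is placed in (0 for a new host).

5

Hosts with room: host 3 (3 vCPU), host 4 (5 vCPU), host 5 (6 vCPU), host 6 (5 vCPU), host 7 (3 vCPU).
Most room is host 5 with 6 vCPU free.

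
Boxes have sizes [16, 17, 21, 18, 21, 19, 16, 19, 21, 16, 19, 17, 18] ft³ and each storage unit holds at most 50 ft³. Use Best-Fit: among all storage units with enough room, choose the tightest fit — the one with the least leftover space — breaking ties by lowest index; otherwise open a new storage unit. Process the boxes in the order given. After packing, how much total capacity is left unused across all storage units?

storage unit 1: place 16 ft³, 34 ft³ left
storage unit 1: place 17 ft³, 17 ft³ left
storage unit 2: place 21 ft³, 29 ft³ left
storage unit 2: place 18 ft³, 11 ft³ left
storage unit 3: place 21 ft³, 29 ft³ left
storage unit 3: place 19 ft³, 10 ft³ left
storage unit 1: place 16 ft³, 1 ft³ left
storage unit 4: place 19 ft³, 31 ft³ left
storage unit 4: place 21 ft³, 10 ft³ left
storage unit 5: place 16 ft³, 34 ft³ left
storage unit 5: place 19 ft³, 15 ft³ left
storage unit 6: place 17 ft³, 33 ft³ left
storage unit 6: place 18 ft³, 15 ft³ left
6 storage units × 50 ft³ = 300 ft³; used 238 ft³; unused 62 ft³.

62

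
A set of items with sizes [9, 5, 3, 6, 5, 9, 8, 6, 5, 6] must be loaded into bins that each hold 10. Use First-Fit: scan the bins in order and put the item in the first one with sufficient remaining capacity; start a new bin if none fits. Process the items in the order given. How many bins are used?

9 → bin 1 (remaining 1)
5 → bin 2 (remaining 5)
3 → bin 2 (remaining 2)
6 → bin 3 (remaining 4)
5 → bin 4 (remaining 5)
9 → bin 5 (remaining 1)
8 → bin 6 (remaining 2)
6 → bin 7 (remaining 4)
5 → bin 4 (remaining 0)
6 → bin 8 (remaining 4)

8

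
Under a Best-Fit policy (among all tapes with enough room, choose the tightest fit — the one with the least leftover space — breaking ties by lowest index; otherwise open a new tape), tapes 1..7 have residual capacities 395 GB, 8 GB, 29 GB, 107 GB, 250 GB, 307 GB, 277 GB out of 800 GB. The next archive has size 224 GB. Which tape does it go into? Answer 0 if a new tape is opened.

Tapes with room: tape 1 (395 GB), tape 5 (250 GB), tape 6 (307 GB), tape 7 (277 GB).
Tightest fit is tape 5 with 250 GB free.

5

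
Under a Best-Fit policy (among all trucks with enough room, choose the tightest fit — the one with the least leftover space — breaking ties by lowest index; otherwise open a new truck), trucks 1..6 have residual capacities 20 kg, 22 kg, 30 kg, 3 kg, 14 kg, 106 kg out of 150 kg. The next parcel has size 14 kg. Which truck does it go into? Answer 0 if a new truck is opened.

Trucks with room: truck 1 (20 kg), truck 2 (22 kg), truck 3 (30 kg), truck 5 (14 kg), truck 6 (106 kg).
Tightest fit is truck 5 with 14 kg free.

5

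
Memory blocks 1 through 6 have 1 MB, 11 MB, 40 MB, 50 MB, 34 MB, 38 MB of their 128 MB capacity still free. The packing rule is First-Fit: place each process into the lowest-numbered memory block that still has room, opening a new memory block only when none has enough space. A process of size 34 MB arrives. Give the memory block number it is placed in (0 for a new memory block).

Memory blocks with room: memory block 3 (40 MB), memory block 4 (50 MB), memory block 5 (34 MB), memory block 6 (38 MB).
The first with room is memory block 3.

3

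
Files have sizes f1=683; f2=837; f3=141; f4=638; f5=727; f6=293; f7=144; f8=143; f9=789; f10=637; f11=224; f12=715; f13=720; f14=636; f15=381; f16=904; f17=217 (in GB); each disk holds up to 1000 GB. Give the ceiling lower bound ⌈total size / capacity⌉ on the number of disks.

9 disks

Total size = 683 + 837 + 141 + 638 + 727 + 293 + 144 + 143 + 789 + 637 + 224 + 715 + 720 + 636 + 381 + 904 + 217 = 8829 GB.
⌈8829 / 1000⌉ = 9.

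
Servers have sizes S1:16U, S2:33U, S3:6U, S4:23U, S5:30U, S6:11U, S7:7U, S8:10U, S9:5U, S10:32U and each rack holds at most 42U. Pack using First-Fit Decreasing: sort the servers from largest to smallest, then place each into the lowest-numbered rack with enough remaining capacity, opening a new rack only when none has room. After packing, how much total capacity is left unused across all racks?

Sorted descending: 33, 32, 30, 23, 16, 11, 10, 7, 6, 5.
33U → rack 1 (remaining 9U)
32U → rack 2 (remaining 10U)
30U → rack 3 (remaining 12U)
23U → rack 4 (remaining 19U)
16U → rack 4 (remaining 3U)
11U → rack 3 (remaining 1U)
10U → rack 2 (remaining 0U)
7U → rack 1 (remaining 2U)
6U → rack 5 (remaining 36U)
5U → rack 5 (remaining 31U)
5 racks × 42U = 210U; used 173U; unused 37U.

37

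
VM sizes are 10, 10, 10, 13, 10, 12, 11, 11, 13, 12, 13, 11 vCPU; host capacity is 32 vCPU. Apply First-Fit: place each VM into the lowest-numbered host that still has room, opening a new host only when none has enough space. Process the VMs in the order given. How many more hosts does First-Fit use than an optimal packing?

1

First-Fit: [10,10,10] [13,10] [12,11] [11,13] [12,13] [11] → 6 hosts.
Total size 136 vCPU; any packing needs at least ⌈136/32⌉ = 5 hosts.
An optimal packing achieves that bound: [13,13] [13,12] [12,11] [11,11,10] [10,10,10] → 5 hosts.
Excess: 6 − 5 = 1.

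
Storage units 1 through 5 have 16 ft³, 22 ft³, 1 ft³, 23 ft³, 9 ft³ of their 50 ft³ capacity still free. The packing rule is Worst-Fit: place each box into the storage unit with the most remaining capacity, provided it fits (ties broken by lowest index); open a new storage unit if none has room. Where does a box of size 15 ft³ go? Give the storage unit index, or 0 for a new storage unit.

4

Storage units with room: storage unit 1 (16 ft³), storage unit 2 (22 ft³), storage unit 4 (23 ft³).
Most room is storage unit 4 with 23 ft³ free.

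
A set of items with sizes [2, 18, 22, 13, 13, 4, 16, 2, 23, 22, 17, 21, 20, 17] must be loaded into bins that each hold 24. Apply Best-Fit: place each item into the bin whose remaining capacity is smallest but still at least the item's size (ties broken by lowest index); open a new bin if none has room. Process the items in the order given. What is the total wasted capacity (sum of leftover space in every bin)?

54

2 → bin 1 (remaining 22)
18 → bin 1 (remaining 4)
22 → bin 2 (remaining 2)
13 → bin 3 (remaining 11)
13 → bin 4 (remaining 11)
4 → bin 1 (remaining 0)
16 → bin 5 (remaining 8)
2 → bin 2 (remaining 0)
23 → bin 6 (remaining 1)
22 → bin 7 (remaining 2)
17 → bin 8 (remaining 7)
21 → bin 9 (remaining 3)
20 → bin 10 (remaining 4)
17 → bin 11 (remaining 7)
11 bins × 24 = 264; used 210; unused 54.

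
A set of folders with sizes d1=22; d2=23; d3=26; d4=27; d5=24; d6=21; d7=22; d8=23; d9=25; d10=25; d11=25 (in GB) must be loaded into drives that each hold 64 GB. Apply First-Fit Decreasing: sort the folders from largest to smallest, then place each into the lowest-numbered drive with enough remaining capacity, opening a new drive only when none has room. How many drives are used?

Sorted descending: 27, 26, 25, 25, 25, 24, 23, 23, 22, 22, 21.
27 GB → drive 1 (remaining 37 GB)
26 GB → drive 1 (remaining 11 GB)
25 GB → drive 2 (remaining 39 GB)
25 GB → drive 2 (remaining 14 GB)
25 GB → drive 3 (remaining 39 GB)
24 GB → drive 3 (remaining 15 GB)
23 GB → drive 4 (remaining 41 GB)
23 GB → drive 4 (remaining 18 GB)
22 GB → drive 5 (remaining 42 GB)
22 GB → drive 5 (remaining 20 GB)
21 GB → drive 6 (remaining 43 GB)
Final drives: [27,26] [25,25] [25,24] [23,23] [22,22] [21].

6 drives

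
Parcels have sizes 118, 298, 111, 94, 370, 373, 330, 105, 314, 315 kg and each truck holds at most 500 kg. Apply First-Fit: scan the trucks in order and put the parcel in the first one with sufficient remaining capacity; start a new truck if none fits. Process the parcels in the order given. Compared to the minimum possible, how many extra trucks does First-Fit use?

First-Fit: [118,298] [111,94,105] [370] [373] [330] [314] [315] → 7 trucks.
6 parcels exceed 250 kg (half the capacity), and no two of those can share a truck, so at least 6 trucks are needed.
An optimal packing achieves that bound: [373,118] [370,111] [330,105] [315,94] [314] [298] → 6 trucks.
Excess: 7 − 6 = 1.

1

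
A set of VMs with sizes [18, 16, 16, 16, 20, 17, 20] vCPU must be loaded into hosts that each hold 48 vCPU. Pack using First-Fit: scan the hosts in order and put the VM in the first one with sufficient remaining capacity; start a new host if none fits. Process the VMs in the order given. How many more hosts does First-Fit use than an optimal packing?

1

First-Fit: [18,16] [16,16] [20,17] [20] → 4 hosts.
Total size 123 vCPU; any packing needs at least ⌈123/48⌉ = 3 hosts.
An optimal packing achieves that bound: [20,20] [18,17] [16,16,16] → 3 hosts.
Excess: 4 − 3 = 1.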